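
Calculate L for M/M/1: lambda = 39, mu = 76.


rho = 39/76; L = rho/(1-rho) = 1.05

1.05


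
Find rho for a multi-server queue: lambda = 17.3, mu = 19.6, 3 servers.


rho = lambda / (c * mu) = 17.3 / (3 * 19.6) = 0.2942

0.2942


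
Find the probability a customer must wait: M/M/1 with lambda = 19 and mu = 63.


P(wait) = rho = lambda/mu = 19/63 = 0.3016

0.3016


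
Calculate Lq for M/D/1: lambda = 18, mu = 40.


M/D/1: Lq = rho^2 / (2*(1-rho)) where rho = 18/40; Lq = 0.18

0.18


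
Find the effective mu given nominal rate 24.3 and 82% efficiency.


Effective rate = mu * efficiency = 24.3 * 0.82 = 19.93 per hour

19.93 per hour


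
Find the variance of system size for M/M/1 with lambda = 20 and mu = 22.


rho = 20/22; Var(N) = rho/(1-rho)^2 = 110.0

110.0


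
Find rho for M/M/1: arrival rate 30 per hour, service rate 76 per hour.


rho = lambda/mu = 30/76 = 0.3947

0.3947


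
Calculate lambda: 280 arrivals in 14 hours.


lambda = total arrivals / time = 280 / 14 = 20.0 per hour

20.0 per hour


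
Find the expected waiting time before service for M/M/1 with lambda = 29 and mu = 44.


rho = 29/44; Wq = rho/(mu - lambda) = 0.0439 hours

0.0439 hours


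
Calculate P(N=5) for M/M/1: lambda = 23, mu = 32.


rho = 23/32; P(n) = (1-rho)*rho^n = (1-23/32)*(23/32)^5 = 0.0539

0.0539


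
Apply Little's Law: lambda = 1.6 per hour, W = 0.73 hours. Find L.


L = lambda * W = 1.6 * 0.73 = 1.17

1.17


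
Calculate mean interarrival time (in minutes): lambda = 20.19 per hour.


Mean interarrival time = 60/lambda = 60/20.19 = 2.97 minutes

2.97 minutes


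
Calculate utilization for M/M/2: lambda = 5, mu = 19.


rho = lambda/(c*mu) = 5/(2*19) = 0.1316

0.1316


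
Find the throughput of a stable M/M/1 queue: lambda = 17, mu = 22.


For a stable queue (lambda < mu), throughput = lambda = 17 per hour

17 per hour


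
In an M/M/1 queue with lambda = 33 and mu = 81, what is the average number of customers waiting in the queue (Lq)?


rho = 33/81; Lq = rho^2/(1-rho) = 0.28

0.28


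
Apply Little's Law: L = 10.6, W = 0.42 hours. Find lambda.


lambda = L / W = 10.6 / 0.42 = 25.24 per hour

25.24 per hour


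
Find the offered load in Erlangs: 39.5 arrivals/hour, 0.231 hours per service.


Offered load a = lambda * E[S] = 39.5 * 0.231 = 9.12 Erlangs

9.12 Erlangs


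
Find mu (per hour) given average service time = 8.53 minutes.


mu = 60 / avg_service_time = 60 / 8.53 = 7.03 per hour

7.03 per hour


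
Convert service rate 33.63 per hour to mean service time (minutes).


Mean service time = 60/mu = 60/33.63 = 1.78 minutes

1.78 minutes


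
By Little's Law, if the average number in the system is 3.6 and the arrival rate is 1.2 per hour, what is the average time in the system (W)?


W = L / lambda = 3.6 / 1.2 = 3.0 hours

3.0 hours


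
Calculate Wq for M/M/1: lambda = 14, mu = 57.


rho = 14/57; Wq = rho/(mu - lambda) = 0.0057 hours

0.0057 hours


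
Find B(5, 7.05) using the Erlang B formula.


B(N,A) = (A^N/N!) / sum(A^k/k!, k=0..N) with N=5, A=7.05 = 0.4277

0.4277


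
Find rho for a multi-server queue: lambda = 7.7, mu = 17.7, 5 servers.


rho = lambda / (c * mu) = 7.7 / (5 * 17.7) = 0.087

0.087


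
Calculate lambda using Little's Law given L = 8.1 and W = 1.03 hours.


lambda = L / W = 8.1 / 1.03 = 7.86 per hour

7.86 per hour


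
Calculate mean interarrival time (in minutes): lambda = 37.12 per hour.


Mean interarrival time = 60/lambda = 60/37.12 = 1.62 minutes

1.62 minutes


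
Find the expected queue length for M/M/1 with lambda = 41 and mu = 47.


rho = 41/47; Lq = rho^2/(1-rho) = 5.96

5.96


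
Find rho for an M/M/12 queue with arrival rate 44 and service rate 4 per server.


rho = lambda/(c*mu) = 44/(12*4) = 0.9167

0.9167


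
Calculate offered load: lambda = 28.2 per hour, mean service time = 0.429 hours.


Offered load a = lambda * E[S] = 28.2 * 0.429 = 12.1 Erlangs

12.1 Erlangs


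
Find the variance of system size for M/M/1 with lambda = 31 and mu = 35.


rho = 31/35; Var(N) = rho/(1-rho)^2 = 67.81

67.81


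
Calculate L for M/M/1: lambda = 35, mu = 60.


rho = 35/60; L = rho/(1-rho) = 1.4

1.4


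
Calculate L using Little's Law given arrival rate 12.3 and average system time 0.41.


L = lambda * W = 12.3 * 0.41 = 5.04

5.04


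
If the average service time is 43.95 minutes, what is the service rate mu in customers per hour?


mu = 60 / avg_service_time = 60 / 43.95 = 1.37 per hour

1.37 per hour


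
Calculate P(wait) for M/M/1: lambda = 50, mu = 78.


P(wait) = rho = lambda/mu = 50/78 = 0.641

0.641


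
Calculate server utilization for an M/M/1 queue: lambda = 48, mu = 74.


rho = lambda/mu = 48/74 = 0.6486

0.6486


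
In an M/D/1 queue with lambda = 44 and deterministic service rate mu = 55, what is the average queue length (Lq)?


M/D/1: Lq = rho^2 / (2*(1-rho)) where rho = 44/55; Lq = 1.6

1.6


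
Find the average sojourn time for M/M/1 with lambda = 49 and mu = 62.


W = 1/(mu - lambda) = 1/(62 - 49) = 0.0769 hours

0.0769 hours


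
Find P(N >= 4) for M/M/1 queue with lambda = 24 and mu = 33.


P(N >= 4) = rho^4 = (24/33)^4 = 0.2798

0.2798


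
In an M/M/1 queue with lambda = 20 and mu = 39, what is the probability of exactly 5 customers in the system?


rho = 20/39; P(n) = (1-rho)*rho^n = (1-20/39)*(20/39)^5 = 0.0173

0.0173


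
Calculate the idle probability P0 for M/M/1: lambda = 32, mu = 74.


P0 = 1 - rho = 1 - 32/74 = 0.5676

0.5676


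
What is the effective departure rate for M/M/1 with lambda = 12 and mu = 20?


For a stable queue (lambda < mu), throughput = lambda = 12 per hour

12 per hour


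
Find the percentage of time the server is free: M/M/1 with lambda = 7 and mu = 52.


Idle fraction = (1 - rho) * 100 = (1 - 7/52) * 100 = 86.5%

86.5%


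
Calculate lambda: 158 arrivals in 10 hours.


lambda = total arrivals / time = 158 / 10 = 15.8 per hour

15.8 per hour


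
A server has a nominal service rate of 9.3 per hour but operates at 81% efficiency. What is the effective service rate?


Effective rate = mu * efficiency = 9.3 * 0.81 = 7.53 per hour

7.53 per hour


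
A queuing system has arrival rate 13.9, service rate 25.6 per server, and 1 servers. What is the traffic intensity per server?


rho = lambda / (c * mu) = 13.9 / (1 * 25.6) = 0.543

0.543


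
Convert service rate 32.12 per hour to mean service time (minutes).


Mean service time = 60/mu = 60/32.12 = 1.87 minutes

1.87 minutes


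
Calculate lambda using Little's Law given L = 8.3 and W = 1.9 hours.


lambda = L / W = 8.3 / 1.9 = 4.37 per hour

4.37 per hour


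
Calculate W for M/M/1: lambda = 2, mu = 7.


W = 1/(mu - lambda) = 1/(7 - 2) = 0.2 hours

0.2 hours


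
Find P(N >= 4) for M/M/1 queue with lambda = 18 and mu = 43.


P(N >= 4) = rho^4 = (18/43)^4 = 0.0307

0.0307


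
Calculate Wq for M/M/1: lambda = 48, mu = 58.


rho = 48/58; Wq = rho/(mu - lambda) = 0.0828 hours

0.0828 hours


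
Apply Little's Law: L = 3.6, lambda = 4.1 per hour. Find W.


W = L / lambda = 3.6 / 4.1 = 0.878 hours

0.878 hours


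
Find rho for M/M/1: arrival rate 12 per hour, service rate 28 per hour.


rho = lambda/mu = 12/28 = 0.4286

0.4286


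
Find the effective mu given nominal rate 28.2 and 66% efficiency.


Effective rate = mu * efficiency = 28.2 * 0.66 = 18.61 per hour

18.61 per hour


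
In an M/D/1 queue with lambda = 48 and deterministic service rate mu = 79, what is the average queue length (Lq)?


M/D/1: Lq = rho^2 / (2*(1-rho)) where rho = 48/79; Lq = 0.47

0.47


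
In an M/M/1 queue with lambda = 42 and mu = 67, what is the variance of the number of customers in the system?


rho = 42/67; Var(N) = rho/(1-rho)^2 = 4.5

4.5


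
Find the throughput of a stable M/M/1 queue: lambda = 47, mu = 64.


For a stable queue (lambda < mu), throughput = lambda = 47 per hour

47 per hour


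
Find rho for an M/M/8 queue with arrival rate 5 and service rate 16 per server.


rho = lambda/(c*mu) = 5/(8*16) = 0.0391

0.0391


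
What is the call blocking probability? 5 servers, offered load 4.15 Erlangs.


B(N,A) = (A^N/N!) / sum(A^k/k!, k=0..N) with N=5, A=4.15 = 0.2124

0.2124


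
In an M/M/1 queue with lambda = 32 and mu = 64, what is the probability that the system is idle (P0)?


P0 = 1 - rho = 1 - 32/64 = 0.5

0.5


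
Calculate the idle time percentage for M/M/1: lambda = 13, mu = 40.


Idle fraction = (1 - rho) * 100 = (1 - 13/40) * 100 = 67.5%

67.5%


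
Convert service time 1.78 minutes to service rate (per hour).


mu = 60 / avg_service_time = 60 / 1.78 = 33.71 per hour

33.71 per hour


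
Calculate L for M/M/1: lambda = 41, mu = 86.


rho = 41/86; L = rho/(1-rho) = 0.91

0.91


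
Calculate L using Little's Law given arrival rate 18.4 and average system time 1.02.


L = lambda * W = 18.4 * 1.02 = 18.77

18.77


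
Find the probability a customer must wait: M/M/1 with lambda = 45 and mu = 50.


P(wait) = rho = lambda/mu = 45/50 = 0.9

0.9


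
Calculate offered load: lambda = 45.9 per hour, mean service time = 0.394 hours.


Offered load a = lambda * E[S] = 45.9 * 0.394 = 18.08 Erlangs

18.08 Erlangs


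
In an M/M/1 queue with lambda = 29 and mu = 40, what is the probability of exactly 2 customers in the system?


rho = 29/40; P(n) = (1-rho)*rho^n = (1-29/40)*(29/40)^2 = 0.1445

0.1445


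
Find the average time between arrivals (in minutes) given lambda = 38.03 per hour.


Mean interarrival time = 60/lambda = 60/38.03 = 1.58 minutes

1.58 minutes


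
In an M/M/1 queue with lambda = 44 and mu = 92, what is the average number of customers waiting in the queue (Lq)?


rho = 44/92; Lq = rho^2/(1-rho) = 0.44

0.44


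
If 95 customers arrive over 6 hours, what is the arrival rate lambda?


lambda = total arrivals / time = 95 / 6 = 15.83 per hour

15.83 per hour


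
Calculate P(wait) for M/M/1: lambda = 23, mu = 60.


P(wait) = rho = lambda/mu = 23/60 = 0.3833

0.3833


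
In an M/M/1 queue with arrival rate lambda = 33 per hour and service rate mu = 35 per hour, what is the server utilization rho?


rho = lambda/mu = 33/35 = 0.9429

0.9429


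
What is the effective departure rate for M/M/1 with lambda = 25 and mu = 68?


For a stable queue (lambda < mu), throughput = lambda = 25 per hour

25 per hour


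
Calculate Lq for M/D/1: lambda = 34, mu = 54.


M/D/1: Lq = rho^2 / (2*(1-rho)) where rho = 34/54; Lq = 0.54

0.54


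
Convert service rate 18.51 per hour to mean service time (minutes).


Mean service time = 60/mu = 60/18.51 = 3.24 minutes

3.24 minutes


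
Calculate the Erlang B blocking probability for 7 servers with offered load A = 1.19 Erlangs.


B(N,A) = (A^N/N!) / sum(A^k/k!, k=0..N) with N=7, A=1.19 = 0.0002

0.0002


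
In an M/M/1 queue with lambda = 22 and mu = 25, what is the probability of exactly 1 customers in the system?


rho = 22/25; P(n) = (1-rho)*rho^n = (1-22/25)*(22/25)^1 = 0.1056

0.1056


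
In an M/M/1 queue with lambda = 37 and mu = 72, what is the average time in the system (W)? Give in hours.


W = 1/(mu - lambda) = 1/(72 - 37) = 0.0286 hours

0.0286 hours


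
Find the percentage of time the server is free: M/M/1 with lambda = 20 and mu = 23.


Idle fraction = (1 - rho) * 100 = (1 - 20/23) * 100 = 13.0%

13.0%


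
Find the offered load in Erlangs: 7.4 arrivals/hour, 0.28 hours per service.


Offered load a = lambda * E[S] = 7.4 * 0.28 = 2.07 Erlangs

2.07 Erlangs


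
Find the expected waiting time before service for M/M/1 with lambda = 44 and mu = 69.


rho = 44/69; Wq = rho/(mu - lambda) = 0.0255 hours

0.0255 hours


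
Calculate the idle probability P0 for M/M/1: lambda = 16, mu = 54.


P0 = 1 - rho = 1 - 16/54 = 0.7037

0.7037


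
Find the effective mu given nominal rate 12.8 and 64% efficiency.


Effective rate = mu * efficiency = 12.8 * 0.64 = 8.19 per hour

8.19 per hour


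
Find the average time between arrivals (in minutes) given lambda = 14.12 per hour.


Mean interarrival time = 60/lambda = 60/14.12 = 4.25 minutes

4.25 minutes


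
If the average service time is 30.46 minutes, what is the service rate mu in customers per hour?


mu = 60 / avg_service_time = 60 / 30.46 = 1.97 per hour

1.97 per hour


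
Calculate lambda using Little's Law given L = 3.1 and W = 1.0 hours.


lambda = L / W = 3.1 / 1.0 = 3.1 per hour

3.1 per hour


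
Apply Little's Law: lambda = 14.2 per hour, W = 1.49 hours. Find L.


L = lambda * W = 14.2 * 1.49 = 21.16

21.16


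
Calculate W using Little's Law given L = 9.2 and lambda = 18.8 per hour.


W = L / lambda = 9.2 / 18.8 = 0.4894 hours

0.4894 hours


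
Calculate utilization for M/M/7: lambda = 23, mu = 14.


rho = lambda/(c*mu) = 23/(7*14) = 0.2347

0.2347


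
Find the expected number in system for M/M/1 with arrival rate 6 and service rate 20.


rho = 6/20; L = rho/(1-rho) = 0.43

0.43


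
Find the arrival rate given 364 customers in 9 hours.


lambda = total arrivals / time = 364 / 9 = 40.44 per hour

40.44 per hour


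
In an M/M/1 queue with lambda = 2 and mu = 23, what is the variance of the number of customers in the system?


rho = 2/23; Var(N) = rho/(1-rho)^2 = 0.1

0.1


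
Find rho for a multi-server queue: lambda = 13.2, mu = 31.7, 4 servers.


rho = lambda / (c * mu) = 13.2 / (4 * 31.7) = 0.1041

0.1041


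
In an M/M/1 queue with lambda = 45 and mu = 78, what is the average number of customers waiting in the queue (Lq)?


rho = 45/78; Lq = rho^2/(1-rho) = 0.79

0.79


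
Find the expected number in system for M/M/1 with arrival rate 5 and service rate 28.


rho = 5/28; L = rho/(1-rho) = 0.22

0.22


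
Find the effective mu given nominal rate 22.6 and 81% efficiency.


Effective rate = mu * efficiency = 22.6 * 0.81 = 18.31 per hour

18.31 per hour


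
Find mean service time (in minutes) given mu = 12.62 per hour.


Mean service time = 60/mu = 60/12.62 = 4.75 minutes

4.75 minutes


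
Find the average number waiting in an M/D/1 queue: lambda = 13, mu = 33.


M/D/1: Lq = rho^2 / (2*(1-rho)) where rho = 13/33; Lq = 0.13

0.13


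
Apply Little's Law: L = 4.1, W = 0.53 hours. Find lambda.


lambda = L / W = 4.1 / 0.53 = 7.74 per hour

7.74 per hour


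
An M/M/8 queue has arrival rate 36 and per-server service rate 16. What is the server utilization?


rho = lambda/(c*mu) = 36/(8*16) = 0.2813

0.2813


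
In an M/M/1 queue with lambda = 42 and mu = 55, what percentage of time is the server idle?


Idle fraction = (1 - rho) * 100 = (1 - 42/55) * 100 = 23.6%

23.6%


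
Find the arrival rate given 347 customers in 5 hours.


lambda = total arrivals / time = 347 / 5 = 69.4 per hour

69.4 per hour


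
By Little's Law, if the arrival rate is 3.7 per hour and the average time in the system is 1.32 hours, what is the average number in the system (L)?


L = lambda * W = 3.7 * 1.32 = 4.88

4.88


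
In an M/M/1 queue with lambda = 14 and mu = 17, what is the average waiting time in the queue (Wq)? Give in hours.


rho = 14/17; Wq = rho/(mu - lambda) = 0.2745 hours

0.2745 hours


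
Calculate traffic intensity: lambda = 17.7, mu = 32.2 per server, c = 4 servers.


rho = lambda / (c * mu) = 17.7 / (4 * 32.2) = 0.1374

0.1374


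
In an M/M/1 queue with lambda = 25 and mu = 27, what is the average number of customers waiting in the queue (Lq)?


rho = 25/27; Lq = rho^2/(1-rho) = 11.57

11.57


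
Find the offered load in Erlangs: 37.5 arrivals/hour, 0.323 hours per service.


Offered load a = lambda * E[S] = 37.5 * 0.323 = 12.11 Erlangs

12.11 Erlangs


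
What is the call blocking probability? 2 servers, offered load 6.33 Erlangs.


B(N,A) = (A^N/N!) / sum(A^k/k!, k=0..N) with N=2, A=6.33 = 0.7321

0.7321


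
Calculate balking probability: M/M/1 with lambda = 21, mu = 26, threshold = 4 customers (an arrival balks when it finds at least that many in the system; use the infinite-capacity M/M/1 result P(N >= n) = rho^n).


P(N >= 4) = rho^4 = (21/26)^4 = 0.4256

0.4256


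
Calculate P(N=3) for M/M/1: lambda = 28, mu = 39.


rho = 28/39; P(n) = (1-rho)*rho^n = (1-28/39)*(28/39)^3 = 0.1044

0.1044


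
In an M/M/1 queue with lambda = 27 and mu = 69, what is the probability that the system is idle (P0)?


P0 = 1 - rho = 1 - 27/69 = 0.6087

0.6087


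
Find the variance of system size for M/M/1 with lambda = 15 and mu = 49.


rho = 15/49; Var(N) = rho/(1-rho)^2 = 0.64

0.64


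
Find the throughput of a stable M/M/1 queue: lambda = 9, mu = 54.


For a stable queue (lambda < mu), throughput = lambda = 9 per hour

9 per hour


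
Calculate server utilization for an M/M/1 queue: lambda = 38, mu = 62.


rho = lambda/mu = 38/62 = 0.6129

0.6129


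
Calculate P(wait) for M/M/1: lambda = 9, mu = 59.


P(wait) = rho = lambda/mu = 9/59 = 0.1525

0.1525


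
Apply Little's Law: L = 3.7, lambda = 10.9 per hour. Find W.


W = L / lambda = 3.7 / 10.9 = 0.3394 hours

0.3394 hours


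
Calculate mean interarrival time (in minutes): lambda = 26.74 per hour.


Mean interarrival time = 60/lambda = 60/26.74 = 2.24 minutes

2.24 minutes


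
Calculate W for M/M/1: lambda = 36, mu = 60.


W = 1/(mu - lambda) = 1/(60 - 36) = 0.0417 hours

0.0417 hours


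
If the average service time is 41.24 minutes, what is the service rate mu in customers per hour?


mu = 60 / avg_service_time = 60 / 41.24 = 1.45 per hour

1.45 per hour


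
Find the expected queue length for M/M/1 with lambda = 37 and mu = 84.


rho = 37/84; Lq = rho^2/(1-rho) = 0.35

0.35


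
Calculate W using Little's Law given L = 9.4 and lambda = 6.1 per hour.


W = L / lambda = 9.4 / 6.1 = 1.541 hours

1.541 hours


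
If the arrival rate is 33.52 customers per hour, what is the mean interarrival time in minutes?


Mean interarrival time = 60/lambda = 60/33.52 = 1.79 minutes

1.79 minutes


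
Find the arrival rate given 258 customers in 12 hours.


lambda = total arrivals / time = 258 / 12 = 21.5 per hour

21.5 per hour


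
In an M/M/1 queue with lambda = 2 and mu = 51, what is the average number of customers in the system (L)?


rho = 2/51; L = rho/(1-rho) = 0.04

0.04


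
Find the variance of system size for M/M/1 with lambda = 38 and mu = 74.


rho = 38/74; Var(N) = rho/(1-rho)^2 = 2.17

2.17


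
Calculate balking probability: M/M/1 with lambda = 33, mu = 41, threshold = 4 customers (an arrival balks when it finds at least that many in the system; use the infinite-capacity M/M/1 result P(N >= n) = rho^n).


P(N >= 4) = rho^4 = (33/41)^4 = 0.4197

0.4197


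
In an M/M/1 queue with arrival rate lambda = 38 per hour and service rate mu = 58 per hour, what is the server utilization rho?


rho = lambda/mu = 38/58 = 0.6552

0.6552


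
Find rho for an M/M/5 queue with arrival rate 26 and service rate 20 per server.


rho = lambda/(c*mu) = 26/(5*20) = 0.26

0.26


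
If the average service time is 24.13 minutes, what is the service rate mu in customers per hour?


mu = 60 / avg_service_time = 60 / 24.13 = 2.49 per hour

2.49 per hour


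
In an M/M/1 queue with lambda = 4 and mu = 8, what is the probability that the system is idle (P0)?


P0 = 1 - rho = 1 - 4/8 = 0.5

0.5


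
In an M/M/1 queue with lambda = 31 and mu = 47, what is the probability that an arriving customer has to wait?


P(wait) = rho = lambda/mu = 31/47 = 0.6596

0.6596


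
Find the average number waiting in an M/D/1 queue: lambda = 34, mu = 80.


M/D/1: Lq = rho^2 / (2*(1-rho)) where rho = 34/80; Lq = 0.16

0.16


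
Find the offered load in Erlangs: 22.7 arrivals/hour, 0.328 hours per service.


Offered load a = lambda * E[S] = 22.7 * 0.328 = 7.45 Erlangs

7.45 Erlangs


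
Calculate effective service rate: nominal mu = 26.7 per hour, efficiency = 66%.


Effective rate = mu * efficiency = 26.7 * 0.66 = 17.62 per hour

17.62 per hour


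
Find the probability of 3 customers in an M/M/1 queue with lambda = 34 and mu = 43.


rho = 34/43; P(n) = (1-rho)*rho^n = (1-34/43)*(34/43)^3 = 0.1035

0.1035


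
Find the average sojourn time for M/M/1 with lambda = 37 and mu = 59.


W = 1/(mu - lambda) = 1/(59 - 37) = 0.0455 hours

0.0455 hours


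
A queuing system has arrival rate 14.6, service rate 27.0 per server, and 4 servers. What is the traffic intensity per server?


rho = lambda / (c * mu) = 14.6 / (4 * 27.0) = 0.1352

0.1352


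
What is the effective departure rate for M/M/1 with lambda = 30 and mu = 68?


For a stable queue (lambda < mu), throughput = lambda = 30 per hour

30 per hour


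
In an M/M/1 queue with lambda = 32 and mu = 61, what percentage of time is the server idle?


Idle fraction = (1 - rho) * 100 = (1 - 32/61) * 100 = 47.5%

47.5%


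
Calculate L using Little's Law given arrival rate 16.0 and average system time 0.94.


L = lambda * W = 16.0 * 0.94 = 15.04

15.04


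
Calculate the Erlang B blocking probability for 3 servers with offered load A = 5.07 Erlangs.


B(N,A) = (A^N/N!) / sum(A^k/k!, k=0..N) with N=3, A=5.07 = 0.5344

0.5344


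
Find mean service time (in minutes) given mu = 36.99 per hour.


Mean service time = 60/mu = 60/36.99 = 1.62 minutes

1.62 minutes


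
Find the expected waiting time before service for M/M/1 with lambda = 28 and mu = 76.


rho = 28/76; Wq = rho/(mu - lambda) = 0.0077 hours

0.0077 hours


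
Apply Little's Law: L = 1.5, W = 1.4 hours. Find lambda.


lambda = L / W = 1.5 / 1.4 = 1.07 per hour

1.07 per hour


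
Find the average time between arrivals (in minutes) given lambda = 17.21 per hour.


Mean interarrival time = 60/lambda = 60/17.21 = 3.49 minutes

3.49 minutes


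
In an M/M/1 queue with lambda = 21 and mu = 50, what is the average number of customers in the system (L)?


rho = 21/50; L = rho/(1-rho) = 0.72

0.72


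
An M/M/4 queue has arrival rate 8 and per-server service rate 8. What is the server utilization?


rho = lambda/(c*mu) = 8/(4*8) = 0.25

0.25


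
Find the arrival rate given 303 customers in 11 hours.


lambda = total arrivals / time = 303 / 11 = 27.55 per hour

27.55 per hour


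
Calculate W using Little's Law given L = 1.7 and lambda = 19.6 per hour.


W = L / lambda = 1.7 / 19.6 = 0.0867 hours

0.0867 hours


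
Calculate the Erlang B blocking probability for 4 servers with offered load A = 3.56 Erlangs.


B(N,A) = (A^N/N!) / sum(A^k/k!, k=0..N) with N=4, A=3.56 = 0.2665

0.2665


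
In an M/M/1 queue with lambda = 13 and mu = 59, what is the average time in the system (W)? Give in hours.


W = 1/(mu - lambda) = 1/(59 - 13) = 0.0217 hours

0.0217 hours


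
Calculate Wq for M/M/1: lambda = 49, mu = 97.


rho = 49/97; Wq = rho/(mu - lambda) = 0.0105 hours

0.0105 hours


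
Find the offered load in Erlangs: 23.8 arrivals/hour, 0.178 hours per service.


Offered load a = lambda * E[S] = 23.8 * 0.178 = 4.24 Erlangs

4.24 Erlangs


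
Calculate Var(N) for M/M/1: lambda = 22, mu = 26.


rho = 22/26; Var(N) = rho/(1-rho)^2 = 35.75

35.75


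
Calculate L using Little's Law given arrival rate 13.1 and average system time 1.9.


L = lambda * W = 13.1 * 1.9 = 24.89

24.89


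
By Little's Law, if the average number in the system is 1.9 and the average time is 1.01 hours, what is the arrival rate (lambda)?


lambda = L / W = 1.9 / 1.01 = 1.88 per hour

1.88 per hour


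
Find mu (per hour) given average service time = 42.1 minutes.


mu = 60 / avg_service_time = 60 / 42.1 = 1.43 per hour

1.43 per hour


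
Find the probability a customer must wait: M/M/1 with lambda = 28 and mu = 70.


P(wait) = rho = lambda/mu = 28/70 = 0.4

0.4


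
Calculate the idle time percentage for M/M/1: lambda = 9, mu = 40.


Idle fraction = (1 - rho) * 100 = (1 - 9/40) * 100 = 77.5%

77.5%


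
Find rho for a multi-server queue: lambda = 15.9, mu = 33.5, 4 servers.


rho = lambda / (c * mu) = 15.9 / (4 * 33.5) = 0.1187

0.1187


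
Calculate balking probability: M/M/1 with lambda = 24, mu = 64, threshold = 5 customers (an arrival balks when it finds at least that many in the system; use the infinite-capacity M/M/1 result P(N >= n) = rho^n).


P(N >= 5) = rho^5 = (24/64)^5 = 0.0074

0.0074


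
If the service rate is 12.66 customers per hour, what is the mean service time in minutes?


Mean service time = 60/mu = 60/12.66 = 4.74 minutes

4.74 minutes


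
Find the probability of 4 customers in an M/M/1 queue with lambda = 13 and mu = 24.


rho = 13/24; P(n) = (1-rho)*rho^n = (1-13/24)*(13/24)^4 = 0.0395

0.0395


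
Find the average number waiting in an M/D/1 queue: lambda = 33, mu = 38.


M/D/1: Lq = rho^2 / (2*(1-rho)) where rho = 33/38; Lq = 2.87

2.87


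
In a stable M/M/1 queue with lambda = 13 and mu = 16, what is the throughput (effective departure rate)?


For a stable queue (lambda < mu), throughput = lambda = 13 per hour

13 per hour


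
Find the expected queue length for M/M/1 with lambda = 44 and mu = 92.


rho = 44/92; Lq = rho^2/(1-rho) = 0.44

0.44


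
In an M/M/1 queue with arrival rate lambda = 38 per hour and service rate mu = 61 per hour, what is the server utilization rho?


rho = lambda/mu = 38/61 = 0.623

0.623


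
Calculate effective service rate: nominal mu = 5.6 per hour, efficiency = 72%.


Effective rate = mu * efficiency = 5.6 * 0.72 = 4.03 per hour

4.03 per hour


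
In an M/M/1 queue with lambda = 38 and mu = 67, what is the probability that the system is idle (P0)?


P0 = 1 - rho = 1 - 38/67 = 0.4328

0.4328


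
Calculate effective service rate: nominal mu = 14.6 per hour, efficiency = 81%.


Effective rate = mu * efficiency = 14.6 * 0.81 = 11.83 per hour

11.83 per hour


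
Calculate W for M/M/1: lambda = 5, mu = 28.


W = 1/(mu - lambda) = 1/(28 - 5) = 0.0435 hours

0.0435 hours


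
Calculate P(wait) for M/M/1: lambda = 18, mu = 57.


P(wait) = rho = lambda/mu = 18/57 = 0.3158

0.3158


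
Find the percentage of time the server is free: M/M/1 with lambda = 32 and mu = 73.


Idle fraction = (1 - rho) * 100 = (1 - 32/73) * 100 = 56.2%

56.2%


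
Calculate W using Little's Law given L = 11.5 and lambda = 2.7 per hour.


W = L / lambda = 11.5 / 2.7 = 4.2593 hours

4.2593 hours


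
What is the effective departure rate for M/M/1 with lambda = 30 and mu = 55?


For a stable queue (lambda < mu), throughput = lambda = 30 per hour

30 per hour


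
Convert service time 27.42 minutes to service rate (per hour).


mu = 60 / avg_service_time = 60 / 27.42 = 2.19 per hour

2.19 per hour


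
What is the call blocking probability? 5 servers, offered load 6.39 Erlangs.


B(N,A) = (A^N/N!) / sum(A^k/k!, k=0..N) with N=5, A=6.39 = 0.3868

0.3868


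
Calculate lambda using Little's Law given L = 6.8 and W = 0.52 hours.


lambda = L / W = 6.8 / 0.52 = 13.08 per hour

13.08 per hour


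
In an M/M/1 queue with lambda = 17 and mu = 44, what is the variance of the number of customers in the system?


rho = 17/44; Var(N) = rho/(1-rho)^2 = 1.03

1.03


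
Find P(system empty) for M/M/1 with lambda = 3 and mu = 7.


P0 = 1 - rho = 1 - 3/7 = 0.5714

0.5714


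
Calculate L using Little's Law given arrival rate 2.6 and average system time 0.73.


L = lambda * W = 2.6 * 0.73 = 1.9

1.9


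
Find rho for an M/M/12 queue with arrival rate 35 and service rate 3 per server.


rho = lambda/(c*mu) = 35/(12*3) = 0.9722

0.9722


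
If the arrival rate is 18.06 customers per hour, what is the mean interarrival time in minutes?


Mean interarrival time = 60/lambda = 60/18.06 = 3.32 minutes

3.32 minutes


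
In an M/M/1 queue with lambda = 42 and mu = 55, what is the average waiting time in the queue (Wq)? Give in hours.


rho = 42/55; Wq = rho/(mu - lambda) = 0.0587 hours

0.0587 hours


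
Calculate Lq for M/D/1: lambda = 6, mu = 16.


M/D/1: Lq = rho^2 / (2*(1-rho)) where rho = 6/16; Lq = 0.11

0.11


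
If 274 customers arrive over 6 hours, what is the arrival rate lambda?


lambda = total arrivals / time = 274 / 6 = 45.67 per hour

45.67 per hour


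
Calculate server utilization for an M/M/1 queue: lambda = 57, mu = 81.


rho = lambda/mu = 57/81 = 0.7037

0.7037


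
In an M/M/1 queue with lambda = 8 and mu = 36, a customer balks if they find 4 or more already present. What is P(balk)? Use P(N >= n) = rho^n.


P(N >= 4) = rho^4 = (8/36)^4 = 0.0024

0.0024


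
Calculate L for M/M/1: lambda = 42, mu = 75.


rho = 42/75; L = rho/(1-rho) = 1.27

1.27


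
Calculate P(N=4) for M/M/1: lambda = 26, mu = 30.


rho = 26/30; P(n) = (1-rho)*rho^n = (1-26/30)*(26/30)^4 = 0.0752

0.0752


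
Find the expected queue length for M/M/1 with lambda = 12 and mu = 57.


rho = 12/57; Lq = rho^2/(1-rho) = 0.06

0.06


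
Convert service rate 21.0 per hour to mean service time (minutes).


Mean service time = 60/mu = 60/21.0 = 2.86 minutes

2.86 minutes


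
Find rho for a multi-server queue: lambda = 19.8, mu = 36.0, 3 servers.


rho = lambda / (c * mu) = 19.8 / (3 * 36.0) = 0.1833

0.1833


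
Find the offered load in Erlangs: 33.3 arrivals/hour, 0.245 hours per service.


Offered load a = lambda * E[S] = 33.3 * 0.245 = 8.16 Erlangs

8.16 Erlangs


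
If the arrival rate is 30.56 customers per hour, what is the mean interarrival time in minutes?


Mean interarrival time = 60/lambda = 60/30.56 = 1.96 minutes

1.96 minutes


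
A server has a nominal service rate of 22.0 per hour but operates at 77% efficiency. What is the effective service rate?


Effective rate = mu * efficiency = 22.0 * 0.77 = 16.94 per hour

16.94 per hour


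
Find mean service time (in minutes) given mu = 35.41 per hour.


Mean service time = 60/mu = 60/35.41 = 1.69 minutes

1.69 minutes


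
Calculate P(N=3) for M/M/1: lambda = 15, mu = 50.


rho = 15/50; P(n) = (1-rho)*rho^n = (1-15/50)*(15/50)^3 = 0.0189

0.0189


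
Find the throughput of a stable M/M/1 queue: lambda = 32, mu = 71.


For a stable queue (lambda < mu), throughput = lambda = 32 per hour

32 per hour


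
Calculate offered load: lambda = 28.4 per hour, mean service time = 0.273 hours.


Offered load a = lambda * E[S] = 28.4 * 0.273 = 7.75 Erlangs

7.75 Erlangs


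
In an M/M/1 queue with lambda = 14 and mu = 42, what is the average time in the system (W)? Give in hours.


W = 1/(mu - lambda) = 1/(42 - 14) = 0.0357 hours

0.0357 hours


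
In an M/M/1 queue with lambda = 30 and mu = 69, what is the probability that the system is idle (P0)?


P0 = 1 - rho = 1 - 30/69 = 0.5652

0.5652


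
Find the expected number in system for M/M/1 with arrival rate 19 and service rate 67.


rho = 19/67; L = rho/(1-rho) = 0.4

0.4


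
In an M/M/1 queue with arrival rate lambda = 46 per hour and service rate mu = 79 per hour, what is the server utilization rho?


rho = lambda/mu = 46/79 = 0.5823

0.5823


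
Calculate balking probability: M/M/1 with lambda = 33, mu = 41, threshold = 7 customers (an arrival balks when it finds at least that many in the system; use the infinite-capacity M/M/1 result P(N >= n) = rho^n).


P(N >= 7) = rho^7 = (33/41)^7 = 0.2188

0.2188


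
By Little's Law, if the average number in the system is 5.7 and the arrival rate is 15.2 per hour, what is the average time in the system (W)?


W = L / lambda = 5.7 / 15.2 = 0.375 hours

0.375 hours


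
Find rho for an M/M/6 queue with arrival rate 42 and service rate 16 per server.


rho = lambda/(c*mu) = 42/(6*16) = 0.4375

0.4375


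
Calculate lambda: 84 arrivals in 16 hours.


lambda = total arrivals / time = 84 / 16 = 5.25 per hour

5.25 per hour


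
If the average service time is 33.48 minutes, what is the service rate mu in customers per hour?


mu = 60 / avg_service_time = 60 / 33.48 = 1.79 per hour

1.79 per hour


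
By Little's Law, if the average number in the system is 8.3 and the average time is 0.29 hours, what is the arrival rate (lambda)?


lambda = L / W = 8.3 / 0.29 = 28.62 per hour

28.62 per hour


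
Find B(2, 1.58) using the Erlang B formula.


B(N,A) = (A^N/N!) / sum(A^k/k!, k=0..N) with N=2, A=1.58 = 0.3261

0.3261


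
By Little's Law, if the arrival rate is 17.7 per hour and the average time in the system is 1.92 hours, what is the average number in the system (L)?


L = lambda * W = 17.7 * 1.92 = 33.98

33.98


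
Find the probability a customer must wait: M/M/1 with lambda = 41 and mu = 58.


P(wait) = rho = lambda/mu = 41/58 = 0.7069

0.7069


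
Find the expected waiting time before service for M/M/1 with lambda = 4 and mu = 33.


rho = 4/33; Wq = rho/(mu - lambda) = 0.0042 hours

0.0042 hours


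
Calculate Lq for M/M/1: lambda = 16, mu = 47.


rho = 16/47; Lq = rho^2/(1-rho) = 0.18

0.18


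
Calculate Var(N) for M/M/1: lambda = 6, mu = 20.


rho = 6/20; Var(N) = rho/(1-rho)^2 = 0.61

0.61


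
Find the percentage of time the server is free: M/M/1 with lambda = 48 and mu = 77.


Idle fraction = (1 - rho) * 100 = (1 - 48/77) * 100 = 37.7%

37.7%


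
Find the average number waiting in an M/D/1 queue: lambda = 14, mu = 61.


M/D/1: Lq = rho^2 / (2*(1-rho)) where rho = 14/61; Lq = 0.03

0.03


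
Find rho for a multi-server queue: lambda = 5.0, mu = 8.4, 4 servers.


rho = lambda / (c * mu) = 5.0 / (4 * 8.4) = 0.1488

0.1488


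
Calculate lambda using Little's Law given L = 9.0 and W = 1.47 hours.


lambda = L / W = 9.0 / 1.47 = 6.12 per hour

6.12 per hour


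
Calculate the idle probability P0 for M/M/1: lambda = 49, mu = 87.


P0 = 1 - rho = 1 - 49/87 = 0.4368

0.4368


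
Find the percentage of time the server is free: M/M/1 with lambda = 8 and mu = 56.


Idle fraction = (1 - rho) * 100 = (1 - 8/56) * 100 = 85.7%

85.7%


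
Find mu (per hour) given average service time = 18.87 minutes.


mu = 60 / avg_service_time = 60 / 18.87 = 3.18 per hour

3.18 per hour


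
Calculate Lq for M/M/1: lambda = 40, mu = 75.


rho = 40/75; Lq = rho^2/(1-rho) = 0.61

0.61


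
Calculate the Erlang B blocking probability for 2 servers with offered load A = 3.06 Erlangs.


B(N,A) = (A^N/N!) / sum(A^k/k!, k=0..N) with N=2, A=3.06 = 0.5356

0.5356


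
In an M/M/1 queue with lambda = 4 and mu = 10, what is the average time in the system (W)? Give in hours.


W = 1/(mu - lambda) = 1/(10 - 4) = 0.1667 hours

0.1667 hours


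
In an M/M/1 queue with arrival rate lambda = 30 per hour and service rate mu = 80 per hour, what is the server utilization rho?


rho = lambda/mu = 30/80 = 0.375

0.375


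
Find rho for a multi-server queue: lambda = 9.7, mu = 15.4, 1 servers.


rho = lambda / (c * mu) = 9.7 / (1 * 15.4) = 0.6299

0.6299


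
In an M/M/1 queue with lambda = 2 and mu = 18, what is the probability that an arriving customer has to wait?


P(wait) = rho = lambda/mu = 2/18 = 0.1111

0.1111


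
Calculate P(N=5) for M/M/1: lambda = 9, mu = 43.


rho = 9/43; P(n) = (1-rho)*rho^n = (1-9/43)*(9/43)^5 = 0.0003

0.0003


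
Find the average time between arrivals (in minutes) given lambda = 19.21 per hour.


Mean interarrival time = 60/lambda = 60/19.21 = 3.12 minutes

3.12 minutes


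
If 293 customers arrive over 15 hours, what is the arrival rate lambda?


lambda = total arrivals / time = 293 / 15 = 19.53 per hour

19.53 per hour


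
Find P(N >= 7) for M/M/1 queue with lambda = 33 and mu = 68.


P(N >= 7) = rho^7 = (33/68)^7 = 0.0063

0.0063


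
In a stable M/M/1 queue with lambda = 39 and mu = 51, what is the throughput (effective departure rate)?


For a stable queue (lambda < mu), throughput = lambda = 39 per hour

39 per hour


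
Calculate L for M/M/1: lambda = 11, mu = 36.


rho = 11/36; L = rho/(1-rho) = 0.44

0.44


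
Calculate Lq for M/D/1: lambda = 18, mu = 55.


M/D/1: Lq = rho^2 / (2*(1-rho)) where rho = 18/55; Lq = 0.08

0.08


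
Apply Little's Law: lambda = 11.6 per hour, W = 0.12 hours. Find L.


L = lambda * W = 11.6 * 0.12 = 1.39

1.39


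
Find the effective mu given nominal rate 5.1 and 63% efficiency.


Effective rate = mu * efficiency = 5.1 * 0.63 = 3.21 per hour

3.21 per hour


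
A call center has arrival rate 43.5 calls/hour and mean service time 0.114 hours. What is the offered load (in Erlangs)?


Offered load a = lambda * E[S] = 43.5 * 0.114 = 4.96 Erlangs

4.96 Erlangs


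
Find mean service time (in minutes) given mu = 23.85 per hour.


Mean service time = 60/mu = 60/23.85 = 2.52 minutes

2.52 minutes


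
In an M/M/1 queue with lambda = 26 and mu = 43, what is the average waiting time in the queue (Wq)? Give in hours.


rho = 26/43; Wq = rho/(mu - lambda) = 0.0356 hours

0.0356 hours


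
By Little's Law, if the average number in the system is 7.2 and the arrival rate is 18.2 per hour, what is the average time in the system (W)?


W = L / lambda = 7.2 / 18.2 = 0.3956 hours

0.3956 hours


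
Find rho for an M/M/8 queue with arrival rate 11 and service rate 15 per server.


rho = lambda/(c*mu) = 11/(8*15) = 0.0917

0.0917


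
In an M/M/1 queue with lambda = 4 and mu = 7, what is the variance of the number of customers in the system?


rho = 4/7; Var(N) = rho/(1-rho)^2 = 3.11

3.11


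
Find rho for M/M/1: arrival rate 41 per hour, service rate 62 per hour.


rho = lambda/mu = 41/62 = 0.6613

0.6613


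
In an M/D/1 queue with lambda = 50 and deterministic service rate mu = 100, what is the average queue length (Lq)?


M/D/1: Lq = rho^2 / (2*(1-rho)) where rho = 50/100; Lq = 0.25

0.25


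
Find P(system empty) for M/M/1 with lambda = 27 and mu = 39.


P0 = 1 - rho = 1 - 27/39 = 0.3077

0.3077


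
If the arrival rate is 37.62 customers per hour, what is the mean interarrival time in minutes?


Mean interarrival time = 60/lambda = 60/37.62 = 1.59 minutes

1.59 minutes


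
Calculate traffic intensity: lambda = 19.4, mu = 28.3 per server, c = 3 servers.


rho = lambda / (c * mu) = 19.4 / (3 * 28.3) = 0.2285

0.2285


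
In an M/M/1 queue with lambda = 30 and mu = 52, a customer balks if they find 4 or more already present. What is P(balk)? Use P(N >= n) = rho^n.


P(N >= 4) = rho^4 = (30/52)^4 = 0.1108

0.1108


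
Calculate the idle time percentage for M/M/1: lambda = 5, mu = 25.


Idle fraction = (1 - rho) * 100 = (1 - 5/25) * 100 = 80.0%

80.0%


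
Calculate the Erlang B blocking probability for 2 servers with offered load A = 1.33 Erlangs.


B(N,A) = (A^N/N!) / sum(A^k/k!, k=0..N) with N=2, A=1.33 = 0.2751

0.2751


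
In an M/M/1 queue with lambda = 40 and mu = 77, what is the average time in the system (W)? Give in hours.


W = 1/(mu - lambda) = 1/(77 - 40) = 0.027 hours

0.027 hours


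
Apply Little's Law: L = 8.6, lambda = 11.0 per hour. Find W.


W = L / lambda = 8.6 / 11.0 = 0.7818 hours

0.7818 hours
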